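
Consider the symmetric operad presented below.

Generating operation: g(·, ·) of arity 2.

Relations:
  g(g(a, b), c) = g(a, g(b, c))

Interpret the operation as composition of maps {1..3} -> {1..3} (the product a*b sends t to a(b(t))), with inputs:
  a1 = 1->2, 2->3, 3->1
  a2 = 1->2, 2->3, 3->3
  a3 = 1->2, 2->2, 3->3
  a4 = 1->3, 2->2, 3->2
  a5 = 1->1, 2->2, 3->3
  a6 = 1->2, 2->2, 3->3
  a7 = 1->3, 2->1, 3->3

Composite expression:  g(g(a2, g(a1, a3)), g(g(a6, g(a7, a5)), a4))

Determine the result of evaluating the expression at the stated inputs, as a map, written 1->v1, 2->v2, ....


g(a1, a3) = 1->3, 2->3, 3->1
g(a2, g(a1, a3)) = 1->3, 2->3, 3->2
g(a7, a5) = 1->3, 2->1, 3->3
g(a6, g(a7, a5)) = 1->3, 2->2, 3->3
g(g(a6, g(a7, a5)), a4) = 1->3, 2->2, 3->2
g(g(a2, g(a1, a3)), g(g(a6, g(a7, a5)), a4)) = 1->2, 2->3, 3->3

1->2, 2->3, 3->3


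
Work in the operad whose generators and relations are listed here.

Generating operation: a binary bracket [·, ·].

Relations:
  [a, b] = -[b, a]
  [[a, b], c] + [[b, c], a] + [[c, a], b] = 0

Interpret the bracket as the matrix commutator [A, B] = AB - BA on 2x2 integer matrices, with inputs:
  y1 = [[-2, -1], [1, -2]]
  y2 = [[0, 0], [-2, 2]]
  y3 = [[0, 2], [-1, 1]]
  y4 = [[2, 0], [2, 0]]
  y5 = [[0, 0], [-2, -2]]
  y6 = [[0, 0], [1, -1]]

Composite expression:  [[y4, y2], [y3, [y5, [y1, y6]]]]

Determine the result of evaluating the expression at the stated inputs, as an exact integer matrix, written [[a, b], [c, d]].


[y4, y2] = [[0, 0], [0, 0]]
[y1, y6] = [[-1, 1], [1, 1]]
[y5, [y1, y6]] = [[2, 2], [2, -2]]
[y3, [y5, [y1, y6]]] = [[6, -10], [-2, -6]]
[[y4, y2], [y3, [y5, [y1, y6]]]] = [[0, 0], [0, 0]]

[[0, 0], [0, 0]]


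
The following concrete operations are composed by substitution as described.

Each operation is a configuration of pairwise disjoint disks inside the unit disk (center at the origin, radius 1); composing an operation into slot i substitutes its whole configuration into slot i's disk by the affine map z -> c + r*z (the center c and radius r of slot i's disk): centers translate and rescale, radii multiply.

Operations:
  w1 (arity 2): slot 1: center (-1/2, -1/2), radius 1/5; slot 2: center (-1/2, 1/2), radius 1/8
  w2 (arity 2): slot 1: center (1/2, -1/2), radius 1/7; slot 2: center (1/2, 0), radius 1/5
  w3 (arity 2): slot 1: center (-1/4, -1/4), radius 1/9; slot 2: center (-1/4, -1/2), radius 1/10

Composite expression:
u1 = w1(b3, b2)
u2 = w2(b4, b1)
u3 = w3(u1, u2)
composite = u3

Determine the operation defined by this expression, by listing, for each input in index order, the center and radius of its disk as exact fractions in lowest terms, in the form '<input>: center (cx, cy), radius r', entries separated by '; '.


Follow each b-input down from w3: c' goes to c + r*c', radius to r*r'.
b3: after 2 affine steps, its disk has center (-11/36, -11/36), radius 1/45
b2: after 2 affine steps, its disk has center (-11/36, -7/36), radius 1/72
b4: after 2 affine steps, its disk has center (-1/5, -11/20), radius 1/70
b1: after 2 affine steps, its disk has center (-1/5, -1/2), radius 1/50

b1: center (-1/5, -1/2), radius 1/50; b2: center (-11/36, -7/36), radius 1/72; b3: center (-11/36, -11/36), radius 1/45; b4: center (-1/5, -11/20), radius 1/70


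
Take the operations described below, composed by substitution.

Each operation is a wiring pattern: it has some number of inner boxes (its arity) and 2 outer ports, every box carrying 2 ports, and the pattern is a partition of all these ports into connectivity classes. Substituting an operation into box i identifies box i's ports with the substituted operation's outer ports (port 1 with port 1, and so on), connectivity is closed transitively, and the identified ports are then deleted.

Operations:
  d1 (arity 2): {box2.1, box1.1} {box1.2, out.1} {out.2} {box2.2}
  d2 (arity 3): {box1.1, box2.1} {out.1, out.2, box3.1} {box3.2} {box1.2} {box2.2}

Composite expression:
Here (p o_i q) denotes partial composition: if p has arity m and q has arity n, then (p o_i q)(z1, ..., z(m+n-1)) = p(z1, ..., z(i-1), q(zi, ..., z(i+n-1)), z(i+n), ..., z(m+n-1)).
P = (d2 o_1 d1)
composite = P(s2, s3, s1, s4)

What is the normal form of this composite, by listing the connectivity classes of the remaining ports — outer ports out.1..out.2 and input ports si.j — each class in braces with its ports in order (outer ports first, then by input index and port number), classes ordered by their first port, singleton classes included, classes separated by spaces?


{out.1, out.2, s4.1} {s1.1, s2.2} {s1.2} {s2.1, s3.1} {s3.2} {s4.2}

Treat the ports identified at d2 as solder joints: merge, then drop.
through d1, on inputs (s2, s3): {out.1, s2.2} {out.2} {s2.1, s3.1} {s3.2} (out.j = stage outer ports)
through d2, on inputs (s2, s3, s1, s4): {out.1, out.2, s4.1} {s1.1, s2.2} {s1.2} {s2.1, s3.1} {s3.2} {s4.2} (out.j = stage outer ports)


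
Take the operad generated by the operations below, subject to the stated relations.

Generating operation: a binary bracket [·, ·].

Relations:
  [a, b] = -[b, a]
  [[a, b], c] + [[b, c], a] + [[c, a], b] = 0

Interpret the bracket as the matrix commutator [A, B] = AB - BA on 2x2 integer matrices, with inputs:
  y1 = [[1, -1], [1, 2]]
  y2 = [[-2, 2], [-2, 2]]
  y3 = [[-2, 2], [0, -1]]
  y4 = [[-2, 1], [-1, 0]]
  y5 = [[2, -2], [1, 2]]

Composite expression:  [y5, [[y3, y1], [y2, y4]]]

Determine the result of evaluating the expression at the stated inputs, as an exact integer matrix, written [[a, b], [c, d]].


[[0, 0], [0, 0]]

[y3, y1] = [[2, 3], [1, -2]]
[y2, y4] = [[0, 0], [0, 0]]
[[y3, y1], [y2, y4]] = [[0, 0], [0, 0]]
[y5, [[y3, y1], [y2, y4]]] = [[0, 0], [0, 0]]


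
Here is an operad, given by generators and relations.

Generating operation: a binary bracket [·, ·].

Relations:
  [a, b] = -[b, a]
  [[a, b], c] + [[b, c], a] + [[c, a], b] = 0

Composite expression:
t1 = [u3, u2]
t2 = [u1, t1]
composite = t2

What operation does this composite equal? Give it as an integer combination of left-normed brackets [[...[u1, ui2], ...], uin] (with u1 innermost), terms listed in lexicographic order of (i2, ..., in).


-[[u1, u2], u3] + [[u1, u3], u2]

In the tensor algebra, words opening u1 carry the u1-anchored form.
Composite bracket: [u1, [u3, u2]]
Applying ab - ba throughout gives 4 signed words (2^2 = 4).
The u1-initial words carry the normal form:
  word u1u2u3 has sign -1, contributing -[[u1, u2], u3]
  word u1u3u2 has sign +1, contributing +[[u1, u3], u2]


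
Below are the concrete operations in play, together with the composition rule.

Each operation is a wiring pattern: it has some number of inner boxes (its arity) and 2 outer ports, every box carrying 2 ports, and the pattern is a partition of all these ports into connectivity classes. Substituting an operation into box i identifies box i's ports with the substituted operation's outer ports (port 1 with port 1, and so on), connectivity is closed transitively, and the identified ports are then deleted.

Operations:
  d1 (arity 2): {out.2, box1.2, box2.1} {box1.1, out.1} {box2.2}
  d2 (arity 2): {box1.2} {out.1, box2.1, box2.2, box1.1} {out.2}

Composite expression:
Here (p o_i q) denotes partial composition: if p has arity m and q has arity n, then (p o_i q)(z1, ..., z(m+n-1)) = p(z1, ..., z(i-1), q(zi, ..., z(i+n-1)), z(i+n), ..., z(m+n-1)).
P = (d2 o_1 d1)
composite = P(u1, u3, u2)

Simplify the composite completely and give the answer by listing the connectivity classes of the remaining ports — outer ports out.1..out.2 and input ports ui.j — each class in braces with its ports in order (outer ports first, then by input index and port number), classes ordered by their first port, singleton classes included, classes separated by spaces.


{out.1, u1.1, u2.1, u2.2} {out.2} {u1.2, u3.1} {u3.2}


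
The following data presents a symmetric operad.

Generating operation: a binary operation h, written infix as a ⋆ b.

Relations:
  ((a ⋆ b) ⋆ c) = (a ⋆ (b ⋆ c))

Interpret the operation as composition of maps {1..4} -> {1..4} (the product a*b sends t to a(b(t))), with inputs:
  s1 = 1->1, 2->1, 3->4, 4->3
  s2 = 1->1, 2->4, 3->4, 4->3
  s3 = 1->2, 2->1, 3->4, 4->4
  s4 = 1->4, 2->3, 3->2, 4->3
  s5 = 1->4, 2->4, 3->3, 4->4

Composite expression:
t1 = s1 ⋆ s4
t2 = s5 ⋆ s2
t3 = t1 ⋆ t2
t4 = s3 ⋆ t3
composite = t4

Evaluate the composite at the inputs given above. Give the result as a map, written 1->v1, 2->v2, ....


1->4, 2->4, 3->4, 4->2

(s1 ⋆ s4) = 1->3, 2->4, 3->1, 4->4
(s5 ⋆ s2) = 1->4, 2->4, 3->4, 4->3
((s1 ⋆ s4) ⋆ (s5 ⋆ s2)) = 1->4, 2->4, 3->4, 4->1
(s3 ⋆ ((s1 ⋆ s4) ⋆ (s5 ⋆ s2))) = 1->4, 2->4, 3->4, 4->2


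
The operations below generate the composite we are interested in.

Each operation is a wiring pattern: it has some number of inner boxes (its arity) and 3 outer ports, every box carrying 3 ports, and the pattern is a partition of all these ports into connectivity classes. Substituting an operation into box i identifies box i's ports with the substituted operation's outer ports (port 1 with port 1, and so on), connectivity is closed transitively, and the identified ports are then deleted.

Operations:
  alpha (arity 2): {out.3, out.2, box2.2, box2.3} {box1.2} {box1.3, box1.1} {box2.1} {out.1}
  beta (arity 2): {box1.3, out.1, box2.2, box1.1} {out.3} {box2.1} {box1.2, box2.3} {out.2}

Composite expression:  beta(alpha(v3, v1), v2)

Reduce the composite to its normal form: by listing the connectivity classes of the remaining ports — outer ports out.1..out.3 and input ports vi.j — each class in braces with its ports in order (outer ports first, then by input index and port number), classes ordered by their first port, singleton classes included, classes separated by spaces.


{out.1, v1.2, v1.3, v2.2, v2.3} {out.2} {out.3} {v1.1} {v2.1} {v3.1, v3.3} {v3.2}

Substituting into beta glues patterns; closure does the rest.
the subtree at alpha composes to {out.1} {out.2, out.3, v1.2, v1.3} {v1.1} {v3.1, v3.3} {v3.2} on (v3, v1); out.j = own outer ports
the subtree at beta composes to {out.1, v1.2, v1.3, v2.2, v2.3} {out.2} {out.3} {v1.1} {v2.1} {v3.1, v3.3} {v3.2} on (v3, v1, v2); out.j = own outer ports


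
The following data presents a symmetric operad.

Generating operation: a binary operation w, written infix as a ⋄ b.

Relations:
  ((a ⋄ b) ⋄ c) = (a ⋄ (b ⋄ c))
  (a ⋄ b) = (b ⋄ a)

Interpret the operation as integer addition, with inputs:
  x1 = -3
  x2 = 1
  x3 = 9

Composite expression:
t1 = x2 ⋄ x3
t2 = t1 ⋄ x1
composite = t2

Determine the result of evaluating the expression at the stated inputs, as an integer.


7

(x2 ⋄ x3) = 10
((x2 ⋄ x3) ⋄ x1) = 7


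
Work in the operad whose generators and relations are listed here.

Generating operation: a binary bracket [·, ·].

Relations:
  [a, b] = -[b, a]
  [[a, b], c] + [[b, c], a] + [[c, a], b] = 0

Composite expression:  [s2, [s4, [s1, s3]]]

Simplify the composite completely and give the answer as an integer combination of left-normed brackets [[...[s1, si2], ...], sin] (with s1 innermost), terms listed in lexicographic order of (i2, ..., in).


[[[s1, s3], s4], s2]


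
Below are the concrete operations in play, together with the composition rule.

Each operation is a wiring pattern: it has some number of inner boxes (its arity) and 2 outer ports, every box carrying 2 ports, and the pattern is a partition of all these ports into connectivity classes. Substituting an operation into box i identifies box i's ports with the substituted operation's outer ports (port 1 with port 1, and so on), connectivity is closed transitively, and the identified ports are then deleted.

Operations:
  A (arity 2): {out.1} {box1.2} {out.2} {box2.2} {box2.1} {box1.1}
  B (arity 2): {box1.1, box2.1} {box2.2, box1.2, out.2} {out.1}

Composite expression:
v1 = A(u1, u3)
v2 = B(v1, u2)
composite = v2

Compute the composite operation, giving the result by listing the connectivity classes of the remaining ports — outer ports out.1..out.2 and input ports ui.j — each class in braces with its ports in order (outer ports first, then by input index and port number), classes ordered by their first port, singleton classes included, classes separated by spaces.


{out.1} {out.2, u2.2} {u1.1} {u1.2} {u2.1} {u3.1} {u3.2}

Treat the ports identified at B as solder joints: merge, then drop.
the subtree at A composes to {out.1} {out.2} {u1.1} {u1.2} {u3.1} {u3.2} on (u1, u3); out.j = own outer ports
the subtree at B composes to {out.1} {out.2, u2.2} {u1.1} {u1.2} {u2.1} {u3.1} {u3.2} on (u1, u3, u2); out.j = own outer ports


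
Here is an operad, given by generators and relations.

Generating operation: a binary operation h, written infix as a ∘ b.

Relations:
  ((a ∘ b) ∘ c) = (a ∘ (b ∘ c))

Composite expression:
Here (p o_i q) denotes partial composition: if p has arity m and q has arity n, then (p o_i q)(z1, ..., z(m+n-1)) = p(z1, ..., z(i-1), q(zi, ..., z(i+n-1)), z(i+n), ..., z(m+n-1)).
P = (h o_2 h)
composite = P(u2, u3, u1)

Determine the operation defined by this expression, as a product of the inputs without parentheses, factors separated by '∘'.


u2 ∘ u3 ∘ u1


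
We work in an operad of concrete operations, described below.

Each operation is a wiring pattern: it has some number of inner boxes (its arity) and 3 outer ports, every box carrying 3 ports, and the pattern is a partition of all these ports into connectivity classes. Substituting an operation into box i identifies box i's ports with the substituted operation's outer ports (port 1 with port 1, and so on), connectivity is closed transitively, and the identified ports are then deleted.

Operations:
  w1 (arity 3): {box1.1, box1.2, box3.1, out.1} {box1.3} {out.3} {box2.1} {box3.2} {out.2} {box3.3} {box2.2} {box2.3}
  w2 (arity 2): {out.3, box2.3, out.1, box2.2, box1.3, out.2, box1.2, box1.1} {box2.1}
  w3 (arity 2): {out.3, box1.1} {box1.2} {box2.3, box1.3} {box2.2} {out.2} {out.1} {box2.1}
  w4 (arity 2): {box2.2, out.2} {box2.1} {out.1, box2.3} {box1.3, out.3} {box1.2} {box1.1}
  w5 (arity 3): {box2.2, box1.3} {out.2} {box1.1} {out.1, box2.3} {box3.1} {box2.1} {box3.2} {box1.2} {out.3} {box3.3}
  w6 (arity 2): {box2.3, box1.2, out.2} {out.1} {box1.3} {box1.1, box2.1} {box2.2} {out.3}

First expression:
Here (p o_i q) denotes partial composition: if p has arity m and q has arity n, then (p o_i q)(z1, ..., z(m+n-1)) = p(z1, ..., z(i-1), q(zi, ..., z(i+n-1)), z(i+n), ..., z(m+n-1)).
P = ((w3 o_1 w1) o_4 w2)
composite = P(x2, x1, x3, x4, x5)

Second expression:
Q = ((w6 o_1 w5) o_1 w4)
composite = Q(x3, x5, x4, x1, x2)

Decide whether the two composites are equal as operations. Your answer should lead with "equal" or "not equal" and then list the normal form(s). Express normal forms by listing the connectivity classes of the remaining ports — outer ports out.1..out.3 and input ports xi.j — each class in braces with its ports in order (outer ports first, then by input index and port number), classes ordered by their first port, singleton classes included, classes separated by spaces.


not equal: they reduce to {out.1} {out.2} {out.3, x2.1, x2.2, x3.1} {x1.1} {x1.2} {x1.3} {x2.3} {x3.2} {x3.3} {x4.1, x4.2, x4.3, x5.2, x5.3} {x5.1} and {out.1} {out.2, x2.3} {out.3} {x1.1} {x1.2} {x1.3} {x2.1, x4.3} {x2.2} {x3.1} {x3.2} {x3.3, x4.2} {x4.1} {x5.1} {x5.2} {x5.3}


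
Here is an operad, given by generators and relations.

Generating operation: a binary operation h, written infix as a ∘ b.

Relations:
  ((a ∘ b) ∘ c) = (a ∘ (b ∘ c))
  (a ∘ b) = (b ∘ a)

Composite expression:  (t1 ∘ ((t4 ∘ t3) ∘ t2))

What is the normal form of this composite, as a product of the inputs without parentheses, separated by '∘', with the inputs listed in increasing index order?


t1 ∘ t2 ∘ t3 ∘ t4

Both nesting and order wash out for h; what remains is which t's occur.
(t4 ∘ t3) flattens to t4 ∘ t3
((t4 ∘ t3) ∘ t2) flattens to t4 ∘ t3 ∘ t2
(t1 ∘ ((t4 ∘ t3) ∘ t2)) flattens to t1 ∘ t4 ∘ t3 ∘ t2
reordering the factors by index: t1 ∘ t2 ∘ t3 ∘ t4


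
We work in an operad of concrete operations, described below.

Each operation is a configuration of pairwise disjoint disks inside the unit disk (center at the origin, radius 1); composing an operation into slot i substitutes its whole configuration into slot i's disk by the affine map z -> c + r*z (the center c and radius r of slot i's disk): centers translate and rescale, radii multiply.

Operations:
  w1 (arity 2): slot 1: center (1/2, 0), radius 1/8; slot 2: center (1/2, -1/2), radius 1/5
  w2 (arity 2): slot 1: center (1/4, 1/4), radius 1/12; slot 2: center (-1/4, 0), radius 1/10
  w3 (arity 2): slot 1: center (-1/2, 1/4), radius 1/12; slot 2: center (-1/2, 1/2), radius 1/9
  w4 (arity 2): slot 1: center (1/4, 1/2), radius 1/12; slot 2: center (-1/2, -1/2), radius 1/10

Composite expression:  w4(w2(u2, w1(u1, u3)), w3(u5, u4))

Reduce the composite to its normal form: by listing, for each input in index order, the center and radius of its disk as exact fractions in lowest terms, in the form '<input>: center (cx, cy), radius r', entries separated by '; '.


Nesting under w4 composes maps z -> c + r*z down each u-path.
tracing u2 down its 2-map path: center (13/48, 25/48), radius 1/144
tracing u1 down its 3-map path: center (7/30, 1/2), radius 1/960
tracing u3 down its 3-map path: center (7/30, 119/240), radius 1/600
tracing u5 down its 2-map path: center (-11/20, -19/40), radius 1/120
tracing u4 down its 2-map path: center (-11/20, -9/20), radius 1/90

u1: center (7/30, 1/2), radius 1/960; u2: center (13/48, 25/48), radius 1/144; u3: center (7/30, 119/240), radius 1/600; u4: center (-11/20, -9/20), radius 1/90; u5: center (-11/20, -19/40), radius 1/120


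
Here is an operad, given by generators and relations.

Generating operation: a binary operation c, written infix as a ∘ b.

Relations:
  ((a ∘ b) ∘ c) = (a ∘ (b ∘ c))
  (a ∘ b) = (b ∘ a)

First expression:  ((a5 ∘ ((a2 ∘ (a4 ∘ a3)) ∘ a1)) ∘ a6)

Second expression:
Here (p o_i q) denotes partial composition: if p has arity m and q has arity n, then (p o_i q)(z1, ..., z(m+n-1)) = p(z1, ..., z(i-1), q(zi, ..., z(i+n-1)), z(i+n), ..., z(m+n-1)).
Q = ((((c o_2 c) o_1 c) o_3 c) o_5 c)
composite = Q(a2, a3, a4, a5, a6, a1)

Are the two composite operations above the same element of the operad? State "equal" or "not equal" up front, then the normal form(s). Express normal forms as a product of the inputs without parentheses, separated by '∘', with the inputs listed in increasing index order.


equal — both sides give a1 ∘ a2 ∘ a3 ∘ a4 ∘ a5 ∘ a6

Reducing the first expression gives a1 ∘ a2 ∘ a3 ∘ a4 ∘ a5 ∘ a6
Reducing the second expression gives a1 ∘ a2 ∘ a3 ∘ a4 ∘ a5 ∘ a6
Identical normal forms: equal.


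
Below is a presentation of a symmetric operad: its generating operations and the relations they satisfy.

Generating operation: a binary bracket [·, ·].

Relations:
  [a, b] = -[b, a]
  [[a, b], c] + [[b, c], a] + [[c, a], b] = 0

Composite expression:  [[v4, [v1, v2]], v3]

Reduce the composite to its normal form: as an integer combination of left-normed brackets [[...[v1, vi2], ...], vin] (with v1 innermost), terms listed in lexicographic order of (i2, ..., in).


-[[[v1, v2], v4], v3]

Antisymmetry and Jacobi reduce to v1-anchored left-normed brackets.
Composite bracket: [[v4, [v1, v2]], v3]
The bracket unfolds into 8 signed words via [a, b] = ab - ba (2^3 = 8).
Coefficients come from the v1-initial words:
  v1v2v4v3 (sign -1) contributes -[[[v1, v2], v4], v3]


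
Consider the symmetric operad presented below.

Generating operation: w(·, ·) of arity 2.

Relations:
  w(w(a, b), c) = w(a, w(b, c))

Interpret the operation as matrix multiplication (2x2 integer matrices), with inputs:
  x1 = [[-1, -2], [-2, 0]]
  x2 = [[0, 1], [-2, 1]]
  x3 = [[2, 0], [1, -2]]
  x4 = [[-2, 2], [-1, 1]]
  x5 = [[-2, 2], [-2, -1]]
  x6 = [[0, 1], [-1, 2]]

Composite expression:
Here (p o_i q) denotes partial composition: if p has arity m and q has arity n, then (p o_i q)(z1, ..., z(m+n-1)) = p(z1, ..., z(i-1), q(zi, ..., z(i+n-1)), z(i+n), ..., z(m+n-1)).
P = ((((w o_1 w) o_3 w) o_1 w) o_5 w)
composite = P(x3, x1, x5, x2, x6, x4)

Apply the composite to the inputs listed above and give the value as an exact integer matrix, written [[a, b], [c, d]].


[[0, 0], [16, -16]]


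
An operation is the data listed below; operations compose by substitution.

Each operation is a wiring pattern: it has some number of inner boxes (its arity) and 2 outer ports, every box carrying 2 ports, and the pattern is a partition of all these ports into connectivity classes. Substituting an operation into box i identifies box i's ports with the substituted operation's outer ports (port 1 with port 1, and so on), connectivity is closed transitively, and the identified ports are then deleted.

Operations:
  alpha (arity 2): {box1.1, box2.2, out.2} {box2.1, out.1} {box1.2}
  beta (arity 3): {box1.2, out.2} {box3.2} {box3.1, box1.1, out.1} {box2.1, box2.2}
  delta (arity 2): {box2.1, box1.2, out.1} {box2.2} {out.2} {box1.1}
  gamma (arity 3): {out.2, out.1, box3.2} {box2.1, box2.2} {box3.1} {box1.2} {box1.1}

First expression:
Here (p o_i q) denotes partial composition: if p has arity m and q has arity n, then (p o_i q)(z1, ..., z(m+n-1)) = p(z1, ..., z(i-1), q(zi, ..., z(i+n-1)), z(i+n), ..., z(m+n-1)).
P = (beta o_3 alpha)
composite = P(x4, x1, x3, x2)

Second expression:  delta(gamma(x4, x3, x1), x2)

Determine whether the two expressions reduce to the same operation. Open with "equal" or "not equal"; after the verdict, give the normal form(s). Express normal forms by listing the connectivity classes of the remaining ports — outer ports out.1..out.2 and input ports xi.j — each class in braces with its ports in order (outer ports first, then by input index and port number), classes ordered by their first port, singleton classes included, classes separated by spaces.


The first composite normalizes to {out.1, x2.1, x4.1} {out.2, x4.2} {x1.1, x1.2} {x2.2, x3.1} {x3.2}
The second composite normalizes to {out.1, x1.2, x2.1} {out.2} {x1.1} {x2.2} {x3.1, x3.2} {x4.1} {x4.2}
The normal forms differ: not equal.

not equal; first: {out.1, x2.1, x4.1} {out.2, x4.2} {x1.1, x1.2} {x2.2, x3.1} {x3.2}; second: {out.1, x1.2, x2.1} {out.2} {x1.1} {x2.2} {x3.1, x3.2} {x4.1} {x4.2}


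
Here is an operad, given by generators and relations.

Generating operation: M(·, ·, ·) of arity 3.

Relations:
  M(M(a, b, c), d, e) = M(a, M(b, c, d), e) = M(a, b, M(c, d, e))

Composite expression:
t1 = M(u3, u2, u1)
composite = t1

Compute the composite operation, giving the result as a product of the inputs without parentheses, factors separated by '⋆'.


u3 ⋆ u2 ⋆ u1

All parenthesizations of M agree; list the u-inputs left to right.
M(u3, u2, u1) spells out as u3 ⋆ u2 ⋆ u1


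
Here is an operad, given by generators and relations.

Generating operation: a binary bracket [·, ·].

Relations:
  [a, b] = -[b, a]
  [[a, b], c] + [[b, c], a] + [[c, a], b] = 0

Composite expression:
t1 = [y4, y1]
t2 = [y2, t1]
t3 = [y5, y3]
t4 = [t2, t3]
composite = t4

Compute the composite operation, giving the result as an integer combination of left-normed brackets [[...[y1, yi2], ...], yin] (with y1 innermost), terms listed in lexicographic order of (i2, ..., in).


Skip Jacobi rewriting: expand, keep y1-initial words, read off terms.
Composite bracket: [[y2, [y4, y1]], [y5, y3]]
Expanding via [a, b] = ab - ba: 16 signed words (2^4 = 16).
Collect the words opening with y1:
  sign of y1y4y2y3y5 is -1, so it contributes -[[[[y1, y4], y2], y3], y5]
  sign of y1y4y2y5y3 is +1, so it contributes +[[[[y1, y4], y2], y5], y3]

-[[[[y1, y4], y2], y3], y5] + [[[[y1, y4], y2], y5], y3]


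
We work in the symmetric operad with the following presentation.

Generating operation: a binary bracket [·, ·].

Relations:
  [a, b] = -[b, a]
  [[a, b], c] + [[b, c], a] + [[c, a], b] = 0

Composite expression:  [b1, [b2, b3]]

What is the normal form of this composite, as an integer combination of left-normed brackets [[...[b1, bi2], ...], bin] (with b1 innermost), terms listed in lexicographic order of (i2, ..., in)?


[[b1, b2], b3] - [[b1, b3], b2]


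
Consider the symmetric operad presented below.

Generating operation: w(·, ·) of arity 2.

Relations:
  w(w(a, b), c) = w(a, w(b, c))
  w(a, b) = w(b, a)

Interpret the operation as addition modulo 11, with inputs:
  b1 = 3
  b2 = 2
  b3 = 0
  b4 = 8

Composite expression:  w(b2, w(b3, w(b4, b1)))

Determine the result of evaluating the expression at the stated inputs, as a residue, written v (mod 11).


2 (mod 11)

w(b4, b1) = 0
w(b3, w(b4, b1)) = 0
w(b2, w(b3, w(b4, b1))) = 2


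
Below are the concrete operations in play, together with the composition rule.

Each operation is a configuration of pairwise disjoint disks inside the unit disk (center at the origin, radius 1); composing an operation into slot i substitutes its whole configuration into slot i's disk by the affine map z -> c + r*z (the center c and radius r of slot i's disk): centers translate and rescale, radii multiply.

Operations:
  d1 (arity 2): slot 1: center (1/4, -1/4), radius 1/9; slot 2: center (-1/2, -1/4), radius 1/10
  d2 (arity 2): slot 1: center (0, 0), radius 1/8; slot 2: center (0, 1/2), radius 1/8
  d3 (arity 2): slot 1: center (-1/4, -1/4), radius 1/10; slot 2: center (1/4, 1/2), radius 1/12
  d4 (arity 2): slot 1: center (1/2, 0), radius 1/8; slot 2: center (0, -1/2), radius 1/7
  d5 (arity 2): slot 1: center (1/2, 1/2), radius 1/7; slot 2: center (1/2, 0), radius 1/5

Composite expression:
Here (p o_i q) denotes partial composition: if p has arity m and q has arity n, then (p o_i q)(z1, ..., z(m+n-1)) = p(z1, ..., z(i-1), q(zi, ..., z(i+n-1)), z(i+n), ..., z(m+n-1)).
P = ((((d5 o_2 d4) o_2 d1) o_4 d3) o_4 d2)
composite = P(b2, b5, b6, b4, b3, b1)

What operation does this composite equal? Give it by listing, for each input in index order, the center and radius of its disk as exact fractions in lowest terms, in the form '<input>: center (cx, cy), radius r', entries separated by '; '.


b1: center (71/140, -3/35), radius 1/420; b2: center (1/2, 1/2), radius 1/7; b3: center (69/140, -37/350), radius 1/2800; b4: center (69/140, -3/28), radius 1/2800; b5: center (97/160, -1/160), radius 1/360; b6: center (47/80, -1/160), radius 1/400


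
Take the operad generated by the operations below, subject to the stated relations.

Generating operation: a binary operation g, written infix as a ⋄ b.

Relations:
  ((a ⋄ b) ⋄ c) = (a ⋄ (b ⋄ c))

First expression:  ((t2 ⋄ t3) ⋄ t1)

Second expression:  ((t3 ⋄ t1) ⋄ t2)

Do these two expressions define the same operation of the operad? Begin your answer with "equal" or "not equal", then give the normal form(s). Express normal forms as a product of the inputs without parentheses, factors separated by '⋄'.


not equal; the first gives t2 ⋄ t3 ⋄ t1 and the second t3 ⋄ t1 ⋄ t2

The first composite normalizes to t2 ⋄ t3 ⋄ t1
The second composite normalizes to t3 ⋄ t1 ⋄ t2
No match — not equal.


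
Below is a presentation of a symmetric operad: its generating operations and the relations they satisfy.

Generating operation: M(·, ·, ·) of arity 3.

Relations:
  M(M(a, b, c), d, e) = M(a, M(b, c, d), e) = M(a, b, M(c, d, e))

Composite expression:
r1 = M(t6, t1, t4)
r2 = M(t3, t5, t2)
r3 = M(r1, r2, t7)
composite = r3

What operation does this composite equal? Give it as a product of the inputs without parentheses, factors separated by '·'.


Associativity of M dissolves the nesting; only the t-input order survives.
M(t6, t1, t4) collapses to t6 · t1 · t4
M(t3, t5, t2) collapses to t3 · t5 · t2
M(M(t6, t1, t4), M(t3, t5, t2), t7) collapses to t6 · t1 · t4 · t3 · t5 · t2 · t7

t6 · t1 · t4 · t3 · t5 · t2 · t7


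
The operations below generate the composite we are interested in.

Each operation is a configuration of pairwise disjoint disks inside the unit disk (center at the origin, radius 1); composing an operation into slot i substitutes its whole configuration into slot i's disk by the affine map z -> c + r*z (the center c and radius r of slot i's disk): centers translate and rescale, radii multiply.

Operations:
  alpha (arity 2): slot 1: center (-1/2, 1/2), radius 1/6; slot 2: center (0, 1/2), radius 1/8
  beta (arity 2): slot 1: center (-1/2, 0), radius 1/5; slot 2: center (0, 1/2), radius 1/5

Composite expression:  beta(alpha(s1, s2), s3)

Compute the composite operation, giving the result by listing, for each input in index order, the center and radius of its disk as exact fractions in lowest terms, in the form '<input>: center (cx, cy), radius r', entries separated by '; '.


s1: center (-3/5, 1/10), radius 1/30; s2: center (-1/2, 1/10), radius 1/40; s3: center (0, 1/2), radius 1/5

Each s-disk chains the slot maps above it in beta; radii multiply.
input s1: composing its 2 substitution steps yields center (-3/5, 1/10), radius 1/30
input s2: composing its 2 substitution steps yields center (-1/2, 1/10), radius 1/40
input s3: composing its 1 substitution step yields center (0, 1/2), radius 1/5


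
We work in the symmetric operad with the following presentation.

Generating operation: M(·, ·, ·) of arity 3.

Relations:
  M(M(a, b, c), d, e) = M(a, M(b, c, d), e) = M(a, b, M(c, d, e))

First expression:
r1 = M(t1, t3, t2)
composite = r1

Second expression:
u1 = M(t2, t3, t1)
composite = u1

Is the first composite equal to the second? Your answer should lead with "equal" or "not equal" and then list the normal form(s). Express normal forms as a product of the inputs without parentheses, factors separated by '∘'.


not equal — first t1 ∘ t3 ∘ t2, second t2 ∘ t3 ∘ t1

In normal form, the first expression is t1 ∘ t3 ∘ t2
In normal form, the second expression is t2 ∘ t3 ∘ t1
Distinct normal forms: not equal.


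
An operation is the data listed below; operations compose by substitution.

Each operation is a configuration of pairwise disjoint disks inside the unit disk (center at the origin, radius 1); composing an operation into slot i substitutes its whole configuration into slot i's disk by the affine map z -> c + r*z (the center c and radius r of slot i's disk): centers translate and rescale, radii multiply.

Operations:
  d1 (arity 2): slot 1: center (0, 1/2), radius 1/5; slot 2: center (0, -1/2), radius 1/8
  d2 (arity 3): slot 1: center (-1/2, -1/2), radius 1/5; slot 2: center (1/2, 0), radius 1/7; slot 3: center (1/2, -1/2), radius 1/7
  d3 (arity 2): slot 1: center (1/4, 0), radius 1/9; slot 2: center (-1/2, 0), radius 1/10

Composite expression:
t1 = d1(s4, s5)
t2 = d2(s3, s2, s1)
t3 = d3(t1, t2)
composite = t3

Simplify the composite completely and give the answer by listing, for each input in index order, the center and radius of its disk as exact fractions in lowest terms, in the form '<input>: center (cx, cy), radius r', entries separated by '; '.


s1: center (-9/20, -1/20), radius 1/70; s2: center (-9/20, 0), radius 1/70; s3: center (-11/20, -1/20), radius 1/50; s4: center (1/4, 1/18), radius 1/45; s5: center (1/4, -1/18), radius 1/72


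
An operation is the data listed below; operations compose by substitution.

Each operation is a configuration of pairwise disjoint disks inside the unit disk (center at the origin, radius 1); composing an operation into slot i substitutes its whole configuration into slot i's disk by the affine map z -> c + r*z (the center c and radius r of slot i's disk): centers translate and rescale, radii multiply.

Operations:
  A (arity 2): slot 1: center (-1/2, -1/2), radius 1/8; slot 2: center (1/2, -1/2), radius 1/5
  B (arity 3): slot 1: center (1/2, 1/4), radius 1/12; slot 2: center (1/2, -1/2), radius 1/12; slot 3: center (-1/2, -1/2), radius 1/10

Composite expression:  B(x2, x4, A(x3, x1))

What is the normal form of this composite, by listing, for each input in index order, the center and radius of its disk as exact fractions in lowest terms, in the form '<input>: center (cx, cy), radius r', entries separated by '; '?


x1: center (-9/20, -11/20), radius 1/50; x2: center (1/2, 1/4), radius 1/12; x3: center (-11/20, -11/20), radius 1/80; x4: center (1/2, -1/2), radius 1/12

Only the slot chain above each x matters under B; compose those maps.
tracing x2 down its 1-map path: center (1/2, 1/4), radius 1/12
tracing x4 down its 1-map path: center (1/2, -1/2), radius 1/12
tracing x3 down its 2-map path: center (-11/20, -11/20), radius 1/80
tracing x1 down its 2-map path: center (-9/20, -11/20), radius 1/50


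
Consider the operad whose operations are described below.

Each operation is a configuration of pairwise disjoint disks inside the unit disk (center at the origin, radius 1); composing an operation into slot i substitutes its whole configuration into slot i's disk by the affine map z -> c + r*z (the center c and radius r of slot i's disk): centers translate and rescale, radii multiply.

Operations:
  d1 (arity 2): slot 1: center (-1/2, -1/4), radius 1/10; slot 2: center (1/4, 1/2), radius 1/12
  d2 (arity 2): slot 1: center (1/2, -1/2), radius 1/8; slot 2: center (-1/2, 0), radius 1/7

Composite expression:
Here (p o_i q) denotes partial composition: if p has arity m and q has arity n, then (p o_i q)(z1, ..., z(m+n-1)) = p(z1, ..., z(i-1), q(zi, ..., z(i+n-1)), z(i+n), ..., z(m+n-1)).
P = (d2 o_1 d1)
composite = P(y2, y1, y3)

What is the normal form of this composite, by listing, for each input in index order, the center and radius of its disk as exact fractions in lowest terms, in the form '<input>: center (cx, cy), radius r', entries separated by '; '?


y1: center (17/32, -7/16), radius 1/96; y2: center (7/16, -17/32), radius 1/80; y3: center (-1/2, 0), radius 1/7


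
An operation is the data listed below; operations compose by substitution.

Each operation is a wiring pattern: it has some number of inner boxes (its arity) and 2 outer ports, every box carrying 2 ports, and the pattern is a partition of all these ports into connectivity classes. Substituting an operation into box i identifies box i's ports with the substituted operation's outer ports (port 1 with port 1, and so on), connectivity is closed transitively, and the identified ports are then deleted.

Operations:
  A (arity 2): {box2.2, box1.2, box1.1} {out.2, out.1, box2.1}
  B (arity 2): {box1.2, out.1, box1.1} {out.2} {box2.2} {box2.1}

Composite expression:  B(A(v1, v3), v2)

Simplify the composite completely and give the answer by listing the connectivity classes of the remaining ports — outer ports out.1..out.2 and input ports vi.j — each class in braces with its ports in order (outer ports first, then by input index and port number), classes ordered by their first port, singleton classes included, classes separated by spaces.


{out.1, v3.1} {out.2} {v1.1, v1.2, v3.2} {v2.1} {v2.2}

After gluing at B, chains via deleted ports link the v-ports.
the subtree at A composes to {out.1, out.2, v3.1} {v1.1, v1.2, v3.2} on (v1, v3); out.j = own outer ports
the subtree at B composes to {out.1, v3.1} {out.2} {v1.1, v1.2, v3.2} {v2.1} {v2.2} on (v1, v3, v2); out.j = own outer ports


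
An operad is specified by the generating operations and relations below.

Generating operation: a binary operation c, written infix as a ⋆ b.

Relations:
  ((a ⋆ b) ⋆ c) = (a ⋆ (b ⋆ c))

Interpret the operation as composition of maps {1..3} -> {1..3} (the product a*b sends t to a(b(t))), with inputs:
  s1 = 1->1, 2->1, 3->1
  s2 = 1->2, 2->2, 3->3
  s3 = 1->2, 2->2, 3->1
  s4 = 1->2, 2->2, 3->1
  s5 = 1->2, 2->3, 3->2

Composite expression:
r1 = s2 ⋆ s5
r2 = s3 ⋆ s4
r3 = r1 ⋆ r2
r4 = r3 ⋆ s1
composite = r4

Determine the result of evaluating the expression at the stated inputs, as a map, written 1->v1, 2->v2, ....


(s2 ⋆ s5) = 1->2, 2->3, 3->2
(s3 ⋆ s4) = 1->2, 2->2, 3->2
((s2 ⋆ s5) ⋆ (s3 ⋆ s4)) = 1->3, 2->3, 3->3
(((s2 ⋆ s5) ⋆ (s3 ⋆ s4)) ⋆ s1) = 1->3, 2->3, 3->3

1->3, 2->3, 3->3


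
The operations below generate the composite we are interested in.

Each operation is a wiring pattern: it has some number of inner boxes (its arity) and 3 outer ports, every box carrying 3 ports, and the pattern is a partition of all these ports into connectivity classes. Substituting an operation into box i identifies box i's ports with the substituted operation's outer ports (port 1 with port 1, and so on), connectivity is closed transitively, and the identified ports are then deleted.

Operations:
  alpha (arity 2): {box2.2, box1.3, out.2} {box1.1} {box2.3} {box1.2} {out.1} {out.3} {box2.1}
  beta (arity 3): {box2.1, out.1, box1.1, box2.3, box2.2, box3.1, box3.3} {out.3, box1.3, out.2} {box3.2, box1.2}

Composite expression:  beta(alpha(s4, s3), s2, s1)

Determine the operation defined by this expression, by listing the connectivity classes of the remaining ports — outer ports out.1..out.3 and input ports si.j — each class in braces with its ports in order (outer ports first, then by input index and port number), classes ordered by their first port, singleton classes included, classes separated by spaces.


{out.1, s1.1, s1.3, s2.1, s2.2, s2.3} {out.2, out.3} {s1.2, s3.2, s4.3} {s3.1} {s3.3} {s4.1} {s4.2}

Connectivity passes through glued beta-boundaries; trace each wire chain.
stage alpha: inputs (s4, s3), connectivity {out.1} {out.2, s3.2, s4.3} {out.3} {s3.1} {s3.3} {s4.1} {s4.2}, out.j its boundary
stage beta: inputs (s4, s3, s2, s1), connectivity {out.1, s1.1, s1.3, s2.1, s2.2, s2.3} {out.2, out.3} {s1.2, s3.2, s4.3} {s3.1} {s3.3} {s4.1} {s4.2}, out.j its boundary


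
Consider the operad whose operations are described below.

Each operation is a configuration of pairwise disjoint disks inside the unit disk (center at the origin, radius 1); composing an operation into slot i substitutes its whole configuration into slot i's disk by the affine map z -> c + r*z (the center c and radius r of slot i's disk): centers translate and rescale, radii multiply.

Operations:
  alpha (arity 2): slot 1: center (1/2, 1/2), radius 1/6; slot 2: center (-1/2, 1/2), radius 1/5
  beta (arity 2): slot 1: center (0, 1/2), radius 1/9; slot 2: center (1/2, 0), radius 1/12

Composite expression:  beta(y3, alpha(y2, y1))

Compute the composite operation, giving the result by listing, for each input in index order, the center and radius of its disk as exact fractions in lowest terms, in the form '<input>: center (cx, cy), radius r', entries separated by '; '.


y1: center (11/24, 1/24), radius 1/60; y2: center (13/24, 1/24), radius 1/72; y3: center (0, 1/2), radius 1/9


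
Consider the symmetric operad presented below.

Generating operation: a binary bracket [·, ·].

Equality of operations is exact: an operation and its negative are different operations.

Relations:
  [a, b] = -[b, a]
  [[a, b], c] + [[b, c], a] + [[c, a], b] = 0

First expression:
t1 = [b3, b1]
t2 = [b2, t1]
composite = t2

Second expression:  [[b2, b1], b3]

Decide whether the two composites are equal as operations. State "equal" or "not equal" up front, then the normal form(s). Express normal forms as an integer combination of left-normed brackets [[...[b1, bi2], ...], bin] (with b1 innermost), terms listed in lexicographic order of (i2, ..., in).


The first expression reduces to [[b1, b3], b2]
The second expression reduces to -[[b1, b2], b3]
They disagree, so not equal.

not equal — first [[b1, b3], b2], second -[[b1, b2], b3]


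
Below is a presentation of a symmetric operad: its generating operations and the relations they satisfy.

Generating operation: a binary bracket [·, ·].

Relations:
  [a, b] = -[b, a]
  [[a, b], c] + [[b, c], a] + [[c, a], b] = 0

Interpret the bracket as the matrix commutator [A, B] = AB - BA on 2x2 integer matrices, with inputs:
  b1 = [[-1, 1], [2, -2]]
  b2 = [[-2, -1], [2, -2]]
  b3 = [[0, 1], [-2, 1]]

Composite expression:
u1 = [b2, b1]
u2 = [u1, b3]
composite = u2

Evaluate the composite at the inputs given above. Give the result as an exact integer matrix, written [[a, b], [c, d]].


[b2, b1] = [[-4, 1], [2, 4]]
[[b2, b1], b3] = [[-4, -7], [-18, 4]]

[[-4, -7], [-18, 4]]


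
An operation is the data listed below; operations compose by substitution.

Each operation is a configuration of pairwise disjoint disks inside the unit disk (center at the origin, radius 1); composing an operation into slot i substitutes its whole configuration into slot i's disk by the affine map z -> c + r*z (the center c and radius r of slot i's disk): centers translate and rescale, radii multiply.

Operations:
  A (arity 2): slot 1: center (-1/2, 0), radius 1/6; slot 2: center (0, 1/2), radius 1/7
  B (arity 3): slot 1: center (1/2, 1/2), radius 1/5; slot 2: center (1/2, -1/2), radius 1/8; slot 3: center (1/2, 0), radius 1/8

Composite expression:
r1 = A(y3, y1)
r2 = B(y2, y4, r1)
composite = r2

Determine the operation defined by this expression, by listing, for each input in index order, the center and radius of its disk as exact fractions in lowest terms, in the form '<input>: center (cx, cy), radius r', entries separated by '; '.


y1: center (1/2, 1/16), radius 1/56; y2: center (1/2, 1/2), radius 1/5; y3: center (7/16, 0), radius 1/48; y4: center (1/2, -1/2), radius 1/8
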